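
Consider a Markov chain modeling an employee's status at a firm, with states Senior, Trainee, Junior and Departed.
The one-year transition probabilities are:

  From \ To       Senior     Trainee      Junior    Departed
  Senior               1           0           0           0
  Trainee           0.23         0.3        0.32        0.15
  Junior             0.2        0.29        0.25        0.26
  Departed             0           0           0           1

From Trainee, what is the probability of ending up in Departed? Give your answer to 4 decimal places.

0.4528

Let h(s) be the probability of absorption at Departed starting from transient state s. Then h(Departed) = 1 and h(Senior) = 0. By first-step analysis:
h(Trainee) = 0.23·0 + 0.3·h(Trainee) + 0.32·h(Junior) + 0.15·1
h(Junior) = 0.2·0 + 0.29·h(Trainee) + 0.25·h(Junior) + 0.26·1
Solving: h(Trainee) = 0.4528, h(Junior) = 0.5217.
Starting from Trainee, the probability is 0.4528.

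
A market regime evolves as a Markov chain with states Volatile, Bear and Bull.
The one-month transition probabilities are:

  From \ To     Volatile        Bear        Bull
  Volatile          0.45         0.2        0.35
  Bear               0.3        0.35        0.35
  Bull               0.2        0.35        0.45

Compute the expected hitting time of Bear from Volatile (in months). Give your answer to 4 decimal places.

Let t(s) be the expected number of months to first reach Bear from state s, with t(Bear) = 0. Conditioning on the first month:
t(Volatile) = 1 + 0.45·t(Volatile) + 0.35·t(Bull)
t(Bull) = 1 + 0.2·t(Volatile) + 0.45·t(Bull)
Solving: t(Volatile) = 3.8710, t(Bull) = 3.2258.
Expected months from Volatile to Bear: 3.8710.

3.8710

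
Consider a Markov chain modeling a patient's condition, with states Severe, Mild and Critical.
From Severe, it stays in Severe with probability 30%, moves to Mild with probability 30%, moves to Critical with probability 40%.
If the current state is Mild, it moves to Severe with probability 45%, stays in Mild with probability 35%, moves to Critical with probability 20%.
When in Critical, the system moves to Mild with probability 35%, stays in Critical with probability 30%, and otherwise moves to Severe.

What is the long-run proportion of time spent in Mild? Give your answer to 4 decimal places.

Let the stationary distribution be π with π = πP and π_1 + π_2 + π_3 = 1.
π_1 = 0.3·π_1 + 0.45·π_2 + 0.35·π_3
π_2 = 0.3·π_1 + 0.35·π_2 + 0.35·π_3
Solving with the normalization constraint gives π = (0.3649, 0.3318, 0.3033).
So the stationary probability of Mild is 0.3318.

0.3318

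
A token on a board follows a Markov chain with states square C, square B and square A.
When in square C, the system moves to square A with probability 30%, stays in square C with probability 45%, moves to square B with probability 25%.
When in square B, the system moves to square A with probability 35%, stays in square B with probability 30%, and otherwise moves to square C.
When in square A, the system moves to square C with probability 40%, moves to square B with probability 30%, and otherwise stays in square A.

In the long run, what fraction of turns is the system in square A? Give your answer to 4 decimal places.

0.3140

Let the stationary distribution be π with π = πP and π_1 + π_2 + π_3 = 1.
π_1 = 0.45·π_1 + 0.35·π_2 + 0.4·π_3
π_2 = 0.25·π_1 + 0.3·π_2 + 0.3·π_3
Solving with the normalization constraint gives π = (0.4063, 0.2797, 0.3140).
So the stationary probability of square A is 0.3140.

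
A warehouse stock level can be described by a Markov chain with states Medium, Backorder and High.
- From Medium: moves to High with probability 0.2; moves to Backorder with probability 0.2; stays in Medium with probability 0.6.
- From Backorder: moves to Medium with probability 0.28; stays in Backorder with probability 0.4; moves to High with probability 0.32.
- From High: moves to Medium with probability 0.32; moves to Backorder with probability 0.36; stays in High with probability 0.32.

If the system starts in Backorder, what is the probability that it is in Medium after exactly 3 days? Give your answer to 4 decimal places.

0.4138

Propagate the distribution vector 3 days from Backorder.
After 0 days: (0.0000, 1.0000, 0.0000)
After 1 day: (0.2800, 0.4000, 0.3200)
After 2 days: (0.3824, 0.3312, 0.2864)
After 3 days: (0.4138, 0.3121, 0.2741)
P(in Medium after 3 days) = 0.4138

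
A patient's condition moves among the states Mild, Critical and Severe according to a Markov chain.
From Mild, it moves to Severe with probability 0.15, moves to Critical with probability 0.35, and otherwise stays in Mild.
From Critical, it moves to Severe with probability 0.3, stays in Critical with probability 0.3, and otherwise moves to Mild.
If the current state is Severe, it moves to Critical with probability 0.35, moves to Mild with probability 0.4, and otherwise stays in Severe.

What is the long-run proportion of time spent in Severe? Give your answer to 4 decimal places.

0.2222

Let the stationary distribution be π with π = πP and π_1 + π_2 + π_3 = 1.
π_1 = 0.5·π_1 + 0.4·π_2 + 0.4·π_3
π_2 = 0.35·π_1 + 0.3·π_2 + 0.35·π_3
Solving with the normalization constraint gives π = (0.4444, 0.3333, 0.2222).
So the stationary probability of Severe is 0.2222.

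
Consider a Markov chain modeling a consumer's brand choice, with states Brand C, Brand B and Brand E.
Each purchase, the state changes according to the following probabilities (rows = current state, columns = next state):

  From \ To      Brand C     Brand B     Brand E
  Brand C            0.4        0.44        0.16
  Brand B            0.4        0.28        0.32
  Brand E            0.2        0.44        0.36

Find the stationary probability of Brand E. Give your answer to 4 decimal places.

Let the stationary distribution be π with π = πP and π_1 + π_2 + π_3 = 1.
π_1 = 0.4·π_1 + 0.4·π_2 + 0.2·π_3
π_2 = 0.44·π_1 + 0.28·π_2 + 0.44·π_3
Solving with the normalization constraint gives π = (0.3448, 0.3793, 0.2759).
So the stationary probability of Brand E is 0.2759.

0.2759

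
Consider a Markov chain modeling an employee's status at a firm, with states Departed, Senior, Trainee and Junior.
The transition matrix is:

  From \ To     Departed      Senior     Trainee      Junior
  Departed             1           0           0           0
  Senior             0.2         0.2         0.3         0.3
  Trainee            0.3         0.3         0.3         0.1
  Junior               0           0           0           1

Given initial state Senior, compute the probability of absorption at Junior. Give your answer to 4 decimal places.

Let h(s) be the probability of absorption at Junior starting from transient state s. Then h(Junior) = 1 and h(Departed) = 0. By first-step analysis:
h(Senior) = 0.2·0 + 0.2·h(Senior) + 0.3·h(Trainee) + 0.3·1
h(Trainee) = 0.3·0 + 0.3·h(Senior) + 0.3·h(Trainee) + 0.1·1
Solving: h(Senior) = 0.5106, h(Trainee) = 0.3617.
Starting from Senior, the probability is 0.5106.

0.5106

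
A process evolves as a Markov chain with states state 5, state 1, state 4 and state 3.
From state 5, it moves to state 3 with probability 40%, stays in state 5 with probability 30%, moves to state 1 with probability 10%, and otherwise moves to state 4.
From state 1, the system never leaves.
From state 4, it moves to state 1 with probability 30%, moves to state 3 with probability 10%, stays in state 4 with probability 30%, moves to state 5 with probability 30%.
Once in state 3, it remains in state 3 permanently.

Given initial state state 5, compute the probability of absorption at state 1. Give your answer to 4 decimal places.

0.3023

Let h(s) be the probability of absorption at state 1 starting from transient state s. Then h(state 1) = 1 and h(state 3) = 0. By first-step analysis:
h(state 5) = 0.3·h(state 5) + 0.1·1 + 0.2·h(state 4) + 0.4·0
h(state 4) = 0.3·h(state 5) + 0.3·1 + 0.3·h(state 4) + 0.1·0
Solving: h(state 5) = 0.3023, h(state 4) = 0.5581.
Starting from state 5, the probability is 0.3023.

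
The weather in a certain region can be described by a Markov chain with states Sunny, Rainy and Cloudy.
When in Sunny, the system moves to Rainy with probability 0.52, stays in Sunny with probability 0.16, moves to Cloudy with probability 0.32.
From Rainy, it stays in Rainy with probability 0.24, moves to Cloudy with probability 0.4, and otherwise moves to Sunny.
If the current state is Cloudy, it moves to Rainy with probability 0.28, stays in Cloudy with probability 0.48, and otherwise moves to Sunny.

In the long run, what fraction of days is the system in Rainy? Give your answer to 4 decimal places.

0.3289

Let the stationary distribution be π with π = πP and π_1 + π_2 + π_3 = 1.
π_1 = 0.16·π_1 + 0.36·π_2 + 0.24·π_3
π_2 = 0.52·π_1 + 0.24·π_2 + 0.28·π_3
Solving with the normalization constraint gives π = (0.2588, 0.3289, 0.4123).
So the stationary probability of Rainy is 0.3289.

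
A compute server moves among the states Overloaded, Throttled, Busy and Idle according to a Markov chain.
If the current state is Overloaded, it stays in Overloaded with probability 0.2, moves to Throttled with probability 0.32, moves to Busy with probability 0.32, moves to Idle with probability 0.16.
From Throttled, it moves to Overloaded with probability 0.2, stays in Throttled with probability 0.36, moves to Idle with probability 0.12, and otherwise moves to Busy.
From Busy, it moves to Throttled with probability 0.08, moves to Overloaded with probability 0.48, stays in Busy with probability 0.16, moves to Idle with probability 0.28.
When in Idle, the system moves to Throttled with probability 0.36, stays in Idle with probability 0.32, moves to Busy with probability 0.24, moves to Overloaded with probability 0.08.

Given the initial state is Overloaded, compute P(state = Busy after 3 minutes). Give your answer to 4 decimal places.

Propagate the distribution vector 3 minutes from Overloaded.
After 0 minutes: (1.0000, 0.0000, 0.0000, 0.0000)
After 1 minute: (0.2000, 0.3200, 0.3200, 0.1600)
After 2 minutes: (0.2704, 0.2624, 0.2560, 0.2112)
After 3 minutes: (0.2463, 0.2775, 0.2621, 0.2140)
P(in Busy after 3 minutes) = 0.2621

0.2621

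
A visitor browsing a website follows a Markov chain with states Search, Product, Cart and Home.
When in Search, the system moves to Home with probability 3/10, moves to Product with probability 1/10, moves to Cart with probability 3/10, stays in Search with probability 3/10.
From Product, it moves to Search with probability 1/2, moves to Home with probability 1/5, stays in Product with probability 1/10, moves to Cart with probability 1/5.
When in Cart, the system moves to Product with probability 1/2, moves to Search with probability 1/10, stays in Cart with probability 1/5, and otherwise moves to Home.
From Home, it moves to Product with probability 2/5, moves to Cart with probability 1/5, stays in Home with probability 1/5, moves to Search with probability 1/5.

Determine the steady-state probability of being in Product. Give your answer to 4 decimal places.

0.2598

Let the stationary distribution be π with π = πP and π_1 + π_2 + π_3 + π_4 = 1.
π_1 = 0.3·π_1 + 0.5·π_2 + 0.1·π_3 + 0.2·π_4
π_2 = 0.1·π_1 + 0.1·π_2 + 0.5·π_3 + 0.4·π_4
π_3 = 0.3·π_1 + 0.2·π_2 + 0.2·π_3 + 0.2·π_4
Solving with the normalization constraint gives π = (0.2835, 0.2598, 0.2283, 0.2283).
So the stationary probability of Product is 0.2598.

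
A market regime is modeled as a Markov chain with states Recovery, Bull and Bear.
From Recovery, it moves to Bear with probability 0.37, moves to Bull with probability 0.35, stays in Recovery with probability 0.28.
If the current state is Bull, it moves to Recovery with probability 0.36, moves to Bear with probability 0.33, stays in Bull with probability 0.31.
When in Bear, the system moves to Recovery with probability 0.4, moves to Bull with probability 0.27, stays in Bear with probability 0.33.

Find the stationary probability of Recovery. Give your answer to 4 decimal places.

0.3461

Let the stationary distribution be π with π = πP and π_1 + π_2 + π_3 = 1.
π_1 = 0.28·π_1 + 0.36·π_2 + 0.4·π_3
π_2 = 0.35·π_1 + 0.31·π_2 + 0.27·π_3
Solving with the normalization constraint gives π = (0.3461, 0.3101, 0.3438).
So the stationary probability of Recovery is 0.3461.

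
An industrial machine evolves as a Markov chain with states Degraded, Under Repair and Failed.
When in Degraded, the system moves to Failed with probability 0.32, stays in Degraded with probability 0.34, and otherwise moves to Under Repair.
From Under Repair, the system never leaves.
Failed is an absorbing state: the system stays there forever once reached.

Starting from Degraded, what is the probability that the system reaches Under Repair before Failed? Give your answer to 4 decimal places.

Let h(s) be the probability of absorption at Under Repair starting from transient state s. Then h(Under Repair) = 1 and h(Failed) = 0. By first-step analysis:
h(Degraded) = 0.34·h(Degraded) + 0.34·1 + 0.32·0
Solving: h(Degraded) = 0.5152.
Starting from Degraded, the probability is 0.5152.

0.5152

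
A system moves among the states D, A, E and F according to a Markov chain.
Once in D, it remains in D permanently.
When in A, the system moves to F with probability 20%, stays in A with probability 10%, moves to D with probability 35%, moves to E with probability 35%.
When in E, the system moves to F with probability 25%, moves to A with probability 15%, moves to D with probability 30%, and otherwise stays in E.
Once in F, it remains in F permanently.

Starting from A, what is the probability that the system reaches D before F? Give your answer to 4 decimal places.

0.6061

Let h(s) be the probability of absorption at D starting from transient state s. Then h(D) = 1 and h(F) = 0. By first-step analysis:
h(A) = 0.35·1 + 0.1·h(A) + 0.35·h(E) + 0.2·0
h(E) = 0.3·1 + 0.15·h(A) + 0.3·h(E) + 0.25·0
Solving: h(A) = 0.6061, h(E) = 0.5584.
Starting from A, the probability is 0.6061.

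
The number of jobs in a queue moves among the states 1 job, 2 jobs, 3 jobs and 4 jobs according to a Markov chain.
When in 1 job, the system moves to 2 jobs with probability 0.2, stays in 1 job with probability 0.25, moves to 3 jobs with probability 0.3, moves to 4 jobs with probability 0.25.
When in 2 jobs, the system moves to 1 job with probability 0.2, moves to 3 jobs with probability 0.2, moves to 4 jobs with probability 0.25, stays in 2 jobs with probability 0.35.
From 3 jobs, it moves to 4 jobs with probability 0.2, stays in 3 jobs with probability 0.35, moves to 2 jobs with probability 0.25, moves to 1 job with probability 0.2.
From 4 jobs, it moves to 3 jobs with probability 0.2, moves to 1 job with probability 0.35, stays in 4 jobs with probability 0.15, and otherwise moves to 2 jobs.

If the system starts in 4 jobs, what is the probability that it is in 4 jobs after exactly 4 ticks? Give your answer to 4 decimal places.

0.2154

Propagate the distribution vector 4 ticks from 4 jobs.
After 0 ticks: (0.0000, 0.0000, 0.0000, 1.0000)
After 1 tick: (0.3500, 0.3000, 0.2000, 0.1500)
After 2 ticks: (0.2400, 0.2700, 0.2650, 0.2250)
After 3 ticks: (0.2458, 0.2763, 0.2638, 0.2143)
After 4 ticks: (0.2444, 0.2761, 0.2641, 0.2154)
P(in 4 jobs after 4 ticks) = 0.2154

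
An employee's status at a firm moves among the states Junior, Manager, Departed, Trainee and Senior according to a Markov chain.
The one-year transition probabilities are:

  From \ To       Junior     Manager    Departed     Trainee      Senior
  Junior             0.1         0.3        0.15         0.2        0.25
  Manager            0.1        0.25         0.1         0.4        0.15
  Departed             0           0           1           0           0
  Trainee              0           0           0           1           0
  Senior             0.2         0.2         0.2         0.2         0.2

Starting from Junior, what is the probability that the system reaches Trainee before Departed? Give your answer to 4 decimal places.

Let h(s) be the probability of absorption at Trainee starting from transient state s. Then h(Trainee) = 1 and h(Departed) = 0. By first-step analysis:
h(Junior) = 0.1·h(Junior) + 0.3·h(Manager) + 0.15·0 + 0.2·1 + 0.25·h(Senior)
h(Manager) = 0.1·h(Junior) + 0.25·h(Manager) + 0.1·0 + 0.4·1 + 0.15·h(Senior)
h(Senior) = 0.2·h(Junior) + 0.2·h(Manager) + 0.2·0 + 0.2·1 + 0.2·h(Senior)
Solving: h(Junior) = 0.6320, h(Manager) = 0.7360, h(Senior) = 0.5920.
Starting from Junior, the probability is 0.6320.

0.6320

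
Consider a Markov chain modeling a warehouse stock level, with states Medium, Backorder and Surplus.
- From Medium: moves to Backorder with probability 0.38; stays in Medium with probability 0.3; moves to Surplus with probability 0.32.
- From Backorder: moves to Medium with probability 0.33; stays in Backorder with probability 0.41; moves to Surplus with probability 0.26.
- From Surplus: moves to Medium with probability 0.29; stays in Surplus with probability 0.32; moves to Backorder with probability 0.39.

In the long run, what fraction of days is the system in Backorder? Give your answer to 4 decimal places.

Let the stationary distribution be π with π = πP and π_1 + π_2 + π_3 = 1.
π_1 = 0.3·π_1 + 0.33·π_2 + 0.29·π_3
π_2 = 0.38·π_1 + 0.41·π_2 + 0.39·π_3
Solving with the normalization constraint gives π = (0.3089, 0.3948, 0.2963).
So the stationary probability of Backorder is 0.3948.

0.3948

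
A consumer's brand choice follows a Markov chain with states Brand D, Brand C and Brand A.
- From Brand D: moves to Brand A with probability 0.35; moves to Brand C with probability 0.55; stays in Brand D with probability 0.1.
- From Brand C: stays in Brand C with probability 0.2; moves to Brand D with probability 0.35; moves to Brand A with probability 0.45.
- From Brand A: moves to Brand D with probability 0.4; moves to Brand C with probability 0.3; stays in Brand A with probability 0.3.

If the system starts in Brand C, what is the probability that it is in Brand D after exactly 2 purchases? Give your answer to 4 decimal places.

Sum over the intermediate state after 1 purchase:
P = P(Brand C→Brand D)·P(Brand D→Brand D) + P(Brand C→Brand C)·P(Brand C→Brand D) + P(Brand C→Brand A)·P(Brand A→Brand D)
  = 0.35×0.1 + 0.2×0.35 + 0.45×0.4
  = 0.0350 + 0.0700 + 0.1800 = 0.2850

0.2850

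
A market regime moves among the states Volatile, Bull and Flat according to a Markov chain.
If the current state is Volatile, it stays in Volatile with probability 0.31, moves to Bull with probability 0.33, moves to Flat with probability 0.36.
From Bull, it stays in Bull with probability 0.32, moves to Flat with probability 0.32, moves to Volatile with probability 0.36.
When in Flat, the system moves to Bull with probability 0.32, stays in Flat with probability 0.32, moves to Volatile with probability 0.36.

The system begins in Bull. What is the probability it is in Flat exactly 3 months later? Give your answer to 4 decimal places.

0.3337

Propagate the distribution vector 3 months from Bull.
After 0 months: (0.0000, 1.0000, 0.0000)
After 1 month: (0.3600, 0.3200, 0.3200)
After 2 months: (0.3420, 0.3236, 0.3344)
After 3 months: (0.3429, 0.3234, 0.3337)
P(in Flat after 3 months) = 0.3337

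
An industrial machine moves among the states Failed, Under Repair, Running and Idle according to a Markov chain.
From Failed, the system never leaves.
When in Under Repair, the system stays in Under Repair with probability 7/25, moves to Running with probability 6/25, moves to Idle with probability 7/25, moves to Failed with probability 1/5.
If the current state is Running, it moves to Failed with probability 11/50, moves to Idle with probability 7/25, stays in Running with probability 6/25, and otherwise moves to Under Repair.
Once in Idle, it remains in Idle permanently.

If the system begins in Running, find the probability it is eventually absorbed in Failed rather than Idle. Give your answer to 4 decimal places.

Let h(s) be the probability of absorption at Failed starting from transient state s. Then h(Failed) = 1 and h(Idle) = 0. By first-step analysis:
h(Under Repair) = 0.2·1 + 0.28·h(Under Repair) + 0.24·h(Running) + 0.28·0
h(Running) = 0.22·1 + 0.26·h(Under Repair) + 0.24·h(Running) + 0.28·0
Solving: h(Under Repair) = 0.4224, h(Running) = 0.4340.
Starting from Running, the probability is 0.4340.

0.4340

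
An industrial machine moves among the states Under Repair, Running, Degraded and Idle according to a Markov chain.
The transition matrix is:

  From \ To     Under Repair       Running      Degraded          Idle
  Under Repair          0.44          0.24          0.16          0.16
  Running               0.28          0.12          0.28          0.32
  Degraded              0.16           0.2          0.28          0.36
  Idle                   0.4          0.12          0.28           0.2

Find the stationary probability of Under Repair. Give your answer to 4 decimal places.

Let the stationary distribution be π with π = πP and π_1 + π_2 + π_3 + π_4 = 1.
π_1 = 0.44·π_1 + 0.28·π_2 + 0.16·π_3 + 0.4·π_4
π_2 = 0.24·π_1 + 0.12·π_2 + 0.2·π_3 + 0.12·π_4
π_3 = 0.16·π_1 + 0.28·π_2 + 0.28·π_3 + 0.28·π_4
Solving with the normalization constraint gives π = (0.3343, 0.1793, 0.2399, 0.2465).
So the stationary probability of Under Repair is 0.3343.

0.3343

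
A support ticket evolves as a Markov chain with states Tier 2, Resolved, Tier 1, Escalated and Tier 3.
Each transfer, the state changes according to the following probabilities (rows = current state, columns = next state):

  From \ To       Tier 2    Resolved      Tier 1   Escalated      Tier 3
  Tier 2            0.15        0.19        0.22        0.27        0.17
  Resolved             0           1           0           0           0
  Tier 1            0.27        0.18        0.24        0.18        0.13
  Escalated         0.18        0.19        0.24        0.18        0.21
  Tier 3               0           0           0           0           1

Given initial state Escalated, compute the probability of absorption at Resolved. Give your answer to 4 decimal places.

0.5059

Let h(s) be the probability of absorption at Resolved starting from transient state s. Then h(Resolved) = 1 and h(Tier 3) = 0. By first-step analysis:
h(Tier 2) = 0.15·h(Tier 2) + 0.19·1 + 0.22·h(Tier 1) + 0.27·h(Escalated) + 0.17·0
h(Tier 1) = 0.27·h(Tier 2) + 0.18·1 + 0.24·h(Tier 1) + 0.18·h(Escalated) + 0.13·0
h(Escalated) = 0.18·h(Tier 2) + 0.19·1 + 0.24·h(Tier 1) + 0.18·h(Escalated) + 0.21·0
Solving: h(Tier 2) = 0.5248, h(Tier 1) = 0.5431, h(Escalated) = 0.5059.
Starting from Escalated, the probability is 0.5059.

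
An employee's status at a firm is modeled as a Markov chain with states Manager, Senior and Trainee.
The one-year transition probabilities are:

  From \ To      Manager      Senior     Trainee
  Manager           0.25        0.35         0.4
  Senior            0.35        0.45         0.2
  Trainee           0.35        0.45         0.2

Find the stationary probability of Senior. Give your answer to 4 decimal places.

0.4182

Let the stationary distribution be π with π = πP and π_1 + π_2 + π_3 = 1.
π_1 = 0.25·π_1 + 0.35·π_2 + 0.35·π_3
π_2 = 0.35·π_1 + 0.45·π_2 + 0.45·π_3
Solving with the normalization constraint gives π = (0.3182, 0.4182, 0.2636).
So the stationary probability of Senior is 0.4182.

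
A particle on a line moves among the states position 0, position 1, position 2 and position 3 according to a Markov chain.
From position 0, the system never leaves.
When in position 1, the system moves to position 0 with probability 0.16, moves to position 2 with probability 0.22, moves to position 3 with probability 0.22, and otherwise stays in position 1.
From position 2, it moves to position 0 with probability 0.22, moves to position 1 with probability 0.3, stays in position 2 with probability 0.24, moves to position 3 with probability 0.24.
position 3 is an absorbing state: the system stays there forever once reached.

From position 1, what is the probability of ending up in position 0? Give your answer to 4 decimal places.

0.4359

Let h(s) be the probability of absorption at position 0 starting from transient state s. Then h(position 0) = 1 and h(position 3) = 0. By first-step analysis:
h(position 1) = 0.16·1 + 0.4·h(position 1) + 0.22·h(position 2) + 0.22·0
h(position 2) = 0.22·1 + 0.3·h(position 1) + 0.24·h(position 2) + 0.24·0
Solving: h(position 1) = 0.4359, h(position 2) = 0.4615.
Starting from position 1, the probability is 0.4359.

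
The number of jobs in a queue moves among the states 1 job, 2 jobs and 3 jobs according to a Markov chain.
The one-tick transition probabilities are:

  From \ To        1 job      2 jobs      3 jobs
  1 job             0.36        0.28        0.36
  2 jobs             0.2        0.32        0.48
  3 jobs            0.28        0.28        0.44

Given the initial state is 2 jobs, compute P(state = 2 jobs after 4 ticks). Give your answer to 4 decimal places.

Propagate the distribution vector 4 ticks from 2 jobs.
After 0 ticks: (0.0000, 1.0000, 0.0000)
After 1 tick: (0.2000, 0.3200, 0.4800)
After 2 ticks: (0.2704, 0.2928, 0.4368)
After 3 ticks: (0.2782, 0.2917, 0.4301)
After 4 ticks: (0.2789, 0.2917, 0.4294)
P(in 2 jobs after 4 ticks) = 0.2917

0.2917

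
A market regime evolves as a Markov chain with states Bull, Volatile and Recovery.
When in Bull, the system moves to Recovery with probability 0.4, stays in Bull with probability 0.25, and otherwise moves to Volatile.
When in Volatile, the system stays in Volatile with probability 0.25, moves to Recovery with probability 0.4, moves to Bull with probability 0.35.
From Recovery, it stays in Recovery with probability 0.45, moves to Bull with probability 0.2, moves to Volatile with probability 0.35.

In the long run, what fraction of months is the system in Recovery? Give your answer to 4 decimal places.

0.4211

Let the stationary distribution be π with π = πP and π_1 + π_2 + π_3 = 1.
π_1 = 0.25·π_1 + 0.35·π_2 + 0.2·π_3
π_2 = 0.35·π_1 + 0.25·π_2 + 0.35·π_3
Solving with the normalization constraint gives π = (0.2608, 0.3182, 0.4211).
So the stationary probability of Recovery is 0.4211.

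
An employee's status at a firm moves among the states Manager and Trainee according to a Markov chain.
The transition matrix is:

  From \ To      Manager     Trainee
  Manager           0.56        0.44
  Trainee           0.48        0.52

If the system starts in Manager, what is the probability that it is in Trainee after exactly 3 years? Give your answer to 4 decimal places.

0.4780

Propagate the distribution vector 3 years from Manager.
After 0 years: (1.0000, 0.0000)
After 1 year: (0.5600, 0.4400)
After 2 years: (0.5248, 0.4752)
After 3 years: (0.5220, 0.4780)
P(in Trainee after 3 years) = 0.4780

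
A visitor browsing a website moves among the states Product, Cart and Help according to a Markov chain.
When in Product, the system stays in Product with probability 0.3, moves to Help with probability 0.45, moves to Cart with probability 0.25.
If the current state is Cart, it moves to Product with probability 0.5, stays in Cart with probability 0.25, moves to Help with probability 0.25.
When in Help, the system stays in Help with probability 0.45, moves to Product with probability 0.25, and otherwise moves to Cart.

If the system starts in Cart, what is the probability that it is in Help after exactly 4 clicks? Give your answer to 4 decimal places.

Propagate the distribution vector 4 clicks from Cart.
After 0 clicks: (0.0000, 1.0000, 0.0000)
After 1 click: (0.5000, 0.2500, 0.2500)
After 2 clicks: (0.3375, 0.2625, 0.4000)
After 3 clicks: (0.3325, 0.2700, 0.3975)
After 4 clicks: (0.3341, 0.2699, 0.3960)
P(in Help after 4 clicks) = 0.3960

0.3960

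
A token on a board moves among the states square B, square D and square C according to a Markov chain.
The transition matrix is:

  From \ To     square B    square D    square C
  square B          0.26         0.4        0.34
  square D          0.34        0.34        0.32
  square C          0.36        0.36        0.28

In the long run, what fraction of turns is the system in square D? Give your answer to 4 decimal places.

Let the stationary distribution be π with π = πP and π_1 + π_2 + π_3 = 1.
π_1 = 0.26·π_1 + 0.34·π_2 + 0.36·π_3
π_2 = 0.4·π_1 + 0.34·π_2 + 0.36·π_3
Solving with the normalization constraint gives π = (0.3206, 0.3655, 0.3139).
So the stationary probability of square D is 0.3655.

0.3655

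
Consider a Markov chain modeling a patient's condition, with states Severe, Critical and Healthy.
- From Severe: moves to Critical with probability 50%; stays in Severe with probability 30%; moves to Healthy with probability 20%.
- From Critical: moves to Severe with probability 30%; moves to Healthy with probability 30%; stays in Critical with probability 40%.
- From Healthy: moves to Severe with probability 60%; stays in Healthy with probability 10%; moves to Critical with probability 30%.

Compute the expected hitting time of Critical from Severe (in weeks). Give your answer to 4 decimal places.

2.1569

Let t(s) be the expected number of weeks to first reach Critical from state s, with t(Critical) = 0. Conditioning on the first week:
t(Severe) = 1 + 0.3·t(Severe) + 0.2·t(Healthy)
t(Healthy) = 1 + 0.6·t(Severe) + 0.1·t(Healthy)
Solving: t(Severe) = 2.1569, t(Healthy) = 2.5490.
Expected weeks from Severe to Critical: 2.1569.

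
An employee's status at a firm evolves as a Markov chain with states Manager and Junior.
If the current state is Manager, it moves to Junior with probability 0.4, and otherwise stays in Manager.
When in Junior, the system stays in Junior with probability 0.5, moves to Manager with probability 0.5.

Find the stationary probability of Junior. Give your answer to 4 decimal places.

Let the stationary distribution be π with π = πP and π_1 + π_2 = 1.
π_1 = 0.6·π_1 + 0.5·π_2
Solving with the normalization constraint gives π = (0.5556, 0.4444).
So the stationary probability of Junior is 0.4444.

0.4444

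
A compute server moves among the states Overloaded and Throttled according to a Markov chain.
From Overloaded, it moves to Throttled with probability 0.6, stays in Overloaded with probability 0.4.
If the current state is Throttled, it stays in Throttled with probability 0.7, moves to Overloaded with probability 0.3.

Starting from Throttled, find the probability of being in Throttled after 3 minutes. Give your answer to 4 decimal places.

Propagate the distribution vector 3 minutes from Throttled.
After 0 minutes: (0.0000, 1.0000)
After 1 minute: (0.3000, 0.7000)
After 2 minutes: (0.3300, 0.6700)
After 3 minutes: (0.3330, 0.6670)
P(in Throttled after 3 minutes) = 0.6670

0.6670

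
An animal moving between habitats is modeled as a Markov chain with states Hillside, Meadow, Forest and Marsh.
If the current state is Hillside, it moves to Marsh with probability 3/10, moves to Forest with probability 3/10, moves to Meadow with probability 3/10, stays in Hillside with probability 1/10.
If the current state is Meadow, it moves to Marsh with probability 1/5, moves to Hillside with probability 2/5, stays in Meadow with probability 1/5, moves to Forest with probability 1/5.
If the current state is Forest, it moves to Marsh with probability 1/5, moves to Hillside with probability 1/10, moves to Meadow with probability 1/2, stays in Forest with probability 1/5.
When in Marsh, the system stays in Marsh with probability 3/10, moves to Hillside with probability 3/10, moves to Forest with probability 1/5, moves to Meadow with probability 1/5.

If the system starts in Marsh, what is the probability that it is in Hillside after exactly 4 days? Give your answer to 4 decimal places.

0.2369

Propagate the distribution vector 4 days from Marsh.
After 0 days: (0.0000, 0.0000, 0.0000, 1.0000)
After 1 day: (0.3000, 0.2000, 0.2000, 0.3000)
After 2 days: (0.2200, 0.2900, 0.2300, 0.2600)
After 3 days: (0.2390, 0.2910, 0.2220, 0.2480)
After 4 days: (0.2369, 0.2905, 0.2239, 0.2487)
P(in Hillside after 4 days) = 0.2369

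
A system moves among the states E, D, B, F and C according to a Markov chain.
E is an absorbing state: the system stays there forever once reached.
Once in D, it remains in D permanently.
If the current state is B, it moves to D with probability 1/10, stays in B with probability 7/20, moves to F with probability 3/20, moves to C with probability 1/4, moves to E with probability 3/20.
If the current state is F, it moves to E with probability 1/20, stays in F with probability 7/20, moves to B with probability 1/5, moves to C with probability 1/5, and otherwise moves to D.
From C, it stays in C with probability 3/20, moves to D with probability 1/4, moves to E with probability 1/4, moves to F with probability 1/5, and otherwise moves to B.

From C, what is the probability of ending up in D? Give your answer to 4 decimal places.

Let h(s) be the probability of absorption at D starting from transient state s. Then h(D) = 1 and h(E) = 0. By first-step analysis:
h(B) = 0.15·0 + 0.1·1 + 0.35·h(B) + 0.15·h(F) + 0.25·h(C)
h(F) = 0.05·0 + 0.2·1 + 0.2·h(B) + 0.35·h(F) + 0.2·h(C)
h(C) = 0.25·0 + 0.25·1 + 0.15·h(B) + 0.2·h(F) + 0.15·h(C)
Solving: h(B) = 0.5019, h(F) = 0.6251, h(C) = 0.5298.
Starting from C, the probability is 0.5298.

0.5298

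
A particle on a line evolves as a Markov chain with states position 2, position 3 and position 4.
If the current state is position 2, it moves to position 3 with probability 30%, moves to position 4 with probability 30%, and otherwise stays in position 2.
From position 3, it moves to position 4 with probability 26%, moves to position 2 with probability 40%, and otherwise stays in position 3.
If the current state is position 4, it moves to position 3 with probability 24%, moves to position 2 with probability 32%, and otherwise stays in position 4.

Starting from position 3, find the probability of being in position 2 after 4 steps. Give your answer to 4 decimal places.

0.3733

Propagate the distribution vector 4 steps from position 3.
After 0 steps: (0.0000, 1.0000, 0.0000)
After 1 step: (0.4000, 0.3400, 0.2600)
After 2 steps: (0.3792, 0.2980, 0.3228)
After 3 steps: (0.3742, 0.2926, 0.3333)
After 4 steps: (0.3733, 0.2917, 0.3350)
P(in position 2 after 4 steps) = 0.3733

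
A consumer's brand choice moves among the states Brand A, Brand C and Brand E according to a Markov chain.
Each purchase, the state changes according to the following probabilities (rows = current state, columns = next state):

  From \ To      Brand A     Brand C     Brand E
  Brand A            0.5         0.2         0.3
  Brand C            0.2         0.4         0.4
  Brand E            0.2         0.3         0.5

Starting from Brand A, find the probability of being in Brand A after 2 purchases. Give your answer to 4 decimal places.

0.3500

Sum over the intermediate state after 1 purchase:
P = P(Brand A→Brand A)·P(Brand A→Brand A) + P(Brand A→Brand C)·P(Brand C→Brand A) + P(Brand A→Brand E)·P(Brand E→Brand A)
  = 0.5×0.5 + 0.2×0.2 + 0.3×0.2
  = 0.2500 + 0.0400 + 0.0600 = 0.3500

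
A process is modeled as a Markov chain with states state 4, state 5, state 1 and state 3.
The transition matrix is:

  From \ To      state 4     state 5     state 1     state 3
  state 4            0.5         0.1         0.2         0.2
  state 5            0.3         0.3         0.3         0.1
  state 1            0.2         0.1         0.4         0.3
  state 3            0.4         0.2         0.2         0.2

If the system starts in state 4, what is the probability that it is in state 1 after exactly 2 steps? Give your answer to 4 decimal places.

0.2500

Propagate the distribution vector 2 steps from state 4.
After 0 steps: (1.0000, 0.0000, 0.0000, 0.0000)
After 1 step: (0.5000, 0.1000, 0.2000, 0.2000)
After 2 steps: (0.4000, 0.1400, 0.2500, 0.2100)
P(in state 1 after 2 steps) = 0.2500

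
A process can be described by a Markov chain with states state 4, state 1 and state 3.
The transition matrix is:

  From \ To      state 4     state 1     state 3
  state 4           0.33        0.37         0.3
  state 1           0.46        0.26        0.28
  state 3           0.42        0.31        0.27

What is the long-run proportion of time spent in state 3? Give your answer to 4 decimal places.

0.2851

Let the stationary distribution be π with π = πP and π_1 + π_2 + π_3 = 1.
π_1 = 0.33·π_1 + 0.46·π_2 + 0.42·π_3
π_2 = 0.37·π_1 + 0.26·π_2 + 0.31·π_3
Solving with the normalization constraint gives π = (0.3970, 0.3179, 0.2851).
So the stationary probability of state 3 is 0.2851.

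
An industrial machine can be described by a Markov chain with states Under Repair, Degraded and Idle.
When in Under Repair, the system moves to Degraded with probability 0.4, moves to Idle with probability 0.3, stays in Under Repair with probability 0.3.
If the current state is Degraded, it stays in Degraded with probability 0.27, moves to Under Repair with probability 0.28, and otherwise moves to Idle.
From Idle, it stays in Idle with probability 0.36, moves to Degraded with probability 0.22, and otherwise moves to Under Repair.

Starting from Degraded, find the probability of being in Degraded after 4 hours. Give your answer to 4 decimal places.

Propagate the distribution vector 4 hours from Degraded.
After 0 hours: (0.0000, 1.0000, 0.0000)
After 1 hour: (0.2800, 0.2700, 0.4500)
After 2 hours: (0.3486, 0.2839, 0.3675)
After 3 hours: (0.3384, 0.2969, 0.3646)
After 4 hours: (0.3378, 0.2958, 0.3664)
P(in Degraded after 4 hours) = 0.2958

0.2958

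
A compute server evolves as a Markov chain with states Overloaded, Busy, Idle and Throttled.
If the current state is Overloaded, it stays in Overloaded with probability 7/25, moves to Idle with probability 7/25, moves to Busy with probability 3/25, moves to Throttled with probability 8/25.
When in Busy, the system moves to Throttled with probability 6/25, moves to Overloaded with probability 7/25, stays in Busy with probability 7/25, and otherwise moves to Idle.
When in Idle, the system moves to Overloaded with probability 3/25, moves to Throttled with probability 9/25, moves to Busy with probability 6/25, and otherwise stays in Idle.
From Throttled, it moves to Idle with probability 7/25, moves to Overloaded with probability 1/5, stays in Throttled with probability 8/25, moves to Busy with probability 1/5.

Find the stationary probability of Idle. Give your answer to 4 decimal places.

0.2632

Let the stationary distribution be π with π = πP and π_1 + π_2 + π_3 + π_4 = 1.
π_1 = 0.28·π_1 + 0.28·π_2 + 0.12·π_3 + 0.2·π_4
π_2 = 0.12·π_1 + 0.28·π_2 + 0.24·π_3 + 0.2·π_4
π_3 = 0.28·π_1 + 0.2·π_2 + 0.28·π_3 + 0.28·π_4
Solving with the normalization constraint gives π = (0.2128, 0.2103, 0.2632, 0.3137).
So the stationary probability of Idle is 0.2632.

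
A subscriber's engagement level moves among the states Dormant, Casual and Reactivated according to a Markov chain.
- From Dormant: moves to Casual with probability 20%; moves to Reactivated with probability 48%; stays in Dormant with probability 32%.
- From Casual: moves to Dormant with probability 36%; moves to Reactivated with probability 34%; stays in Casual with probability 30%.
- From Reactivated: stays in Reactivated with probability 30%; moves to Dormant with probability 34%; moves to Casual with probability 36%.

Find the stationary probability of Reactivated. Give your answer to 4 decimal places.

0.3726

Let the stationary distribution be π with π = πP and π_1 + π_2 + π_3 = 1.
π_1 = 0.32·π_1 + 0.36·π_2 + 0.34·π_3
π_2 = 0.2·π_1 + 0.3·π_2 + 0.36·π_3
Solving with the normalization constraint gives π = (0.3390, 0.2885, 0.3726).
So the stationary probability of Reactivated is 0.3726.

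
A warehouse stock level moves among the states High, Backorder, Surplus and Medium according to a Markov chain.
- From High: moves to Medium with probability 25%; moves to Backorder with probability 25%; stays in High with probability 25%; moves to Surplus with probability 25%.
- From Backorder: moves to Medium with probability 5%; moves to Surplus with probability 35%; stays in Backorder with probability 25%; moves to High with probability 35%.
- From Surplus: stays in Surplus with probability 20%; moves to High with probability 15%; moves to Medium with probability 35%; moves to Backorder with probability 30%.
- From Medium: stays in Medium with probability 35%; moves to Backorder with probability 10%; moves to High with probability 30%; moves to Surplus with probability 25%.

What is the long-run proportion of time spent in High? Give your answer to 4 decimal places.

Let the stationary distribution be π with π = πP and π_1 + π_2 + π_3 + π_4 = 1.
π_1 = 0.25·π_1 + 0.35·π_2 + 0.15·π_3 + 0.3·π_4
π_2 = 0.25·π_1 + 0.25·π_2 + 0.3·π_3 + 0.1·π_4
π_3 = 0.25·π_1 + 0.35·π_2 + 0.2·π_3 + 0.25·π_4
Solving with the normalization constraint gives π = (0.2593, 0.2245, 0.2595, 0.2567).
So the stationary probability of High is 0.2593.

0.2593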